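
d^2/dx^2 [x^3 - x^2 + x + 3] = 6*x - 2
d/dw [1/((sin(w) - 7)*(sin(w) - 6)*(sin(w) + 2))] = (-3*sin(w)^2 + 22*sin(w) - 16)*cos(w)/((sin(w) - 7)^2*(sin(w) - 6)^2*(sin(w) + 2)^2)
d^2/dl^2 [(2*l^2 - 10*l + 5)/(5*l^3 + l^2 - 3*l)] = 2*(50*l^6 - 750*l^5 + 690*l^4 + 46*l^3 - 210*l^2 - 45*l + 45)/(l^3*(125*l^6 + 75*l^5 - 210*l^4 - 89*l^3 + 126*l^2 + 27*l - 27))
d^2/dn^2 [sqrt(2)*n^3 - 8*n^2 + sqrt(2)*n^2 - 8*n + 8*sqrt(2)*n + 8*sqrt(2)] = 6*sqrt(2)*n - 16 + 2*sqrt(2)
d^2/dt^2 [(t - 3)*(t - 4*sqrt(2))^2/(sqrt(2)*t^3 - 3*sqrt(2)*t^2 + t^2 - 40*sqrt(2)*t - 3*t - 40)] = 2*(-17*sqrt(2)*t^6 + 153*sqrt(2)*t^5 + 432*t^5 - 2043*sqrt(2)*t^4 - 2448*t^4 + 2595*sqrt(2)*t^3 + 6616*t^3 + 15192*sqrt(2)*t^2 + 34848*t^2 - 76896*t - 11232*sqrt(2)*t - 397344 - 78400*sqrt(2))/(2*sqrt(2)*t^9 - 18*sqrt(2)*t^8 + 6*t^8 - 183*sqrt(2)*t^7 - 54*t^7 - 557*t^6 + 1359*sqrt(2)*t^6 + 4149*t^5 + 7161*sqrt(2)*t^5 - 26721*sqrt(2)*t^4 + 22227*t^4 - 116840*sqrt(2)*t^3 - 85707*t^3 - 380280*t^2 - 43200*sqrt(2)*t^2 - 192000*sqrt(2)*t - 14400*t - 64000)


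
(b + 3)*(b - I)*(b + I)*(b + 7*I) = b^4 + 3*b^3 + 7*I*b^3 + b^2 + 21*I*b^2 + 3*b + 7*I*b + 21*I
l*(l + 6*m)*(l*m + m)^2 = l^4*m^2 + 6*l^3*m^3 + 2*l^3*m^2 + 12*l^2*m^3 + l^2*m^2 + 6*l*m^3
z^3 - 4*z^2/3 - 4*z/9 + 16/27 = (z - 4/3)*(z - 2/3)*(z + 2/3)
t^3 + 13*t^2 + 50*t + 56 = (t + 2)*(t + 4)*(t + 7)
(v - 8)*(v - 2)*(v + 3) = v^3 - 7*v^2 - 14*v + 48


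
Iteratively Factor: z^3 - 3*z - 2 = (z + 1)*(z^2 - z - 2) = (z - 2)*(z + 1)*(z + 1)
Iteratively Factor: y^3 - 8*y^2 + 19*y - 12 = (y - 3)*(y^2 - 5*y + 4) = (y - 3)*(y - 1)*(y - 4)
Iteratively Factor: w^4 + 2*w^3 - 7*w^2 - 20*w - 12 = (w + 2)*(w^3 - 7*w - 6) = (w + 1)*(w + 2)*(w^2 - w - 6) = (w + 1)*(w + 2)^2*(w - 3)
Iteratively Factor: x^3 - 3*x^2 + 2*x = (x)*(x^2 - 3*x + 2) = x*(x - 2)*(x - 1)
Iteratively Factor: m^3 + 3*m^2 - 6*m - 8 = (m - 2)*(m^2 + 5*m + 4) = (m - 2)*(m + 1)*(m + 4)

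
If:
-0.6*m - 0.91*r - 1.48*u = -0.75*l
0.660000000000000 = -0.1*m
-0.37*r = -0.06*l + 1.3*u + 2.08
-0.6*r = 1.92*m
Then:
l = 5.86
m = -6.60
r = 21.12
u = -7.34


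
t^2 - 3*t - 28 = (t - 7)*(t + 4)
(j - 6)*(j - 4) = j^2 - 10*j + 24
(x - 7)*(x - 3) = x^2 - 10*x + 21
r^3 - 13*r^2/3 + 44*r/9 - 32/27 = (r - 8/3)*(r - 4/3)*(r - 1/3)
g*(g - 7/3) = g^2 - 7*g/3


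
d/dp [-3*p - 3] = -3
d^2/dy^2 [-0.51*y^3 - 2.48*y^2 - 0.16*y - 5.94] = -3.06*y - 4.96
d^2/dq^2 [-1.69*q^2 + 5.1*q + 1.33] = -3.38000000000000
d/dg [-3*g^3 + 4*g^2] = g*(8 - 9*g)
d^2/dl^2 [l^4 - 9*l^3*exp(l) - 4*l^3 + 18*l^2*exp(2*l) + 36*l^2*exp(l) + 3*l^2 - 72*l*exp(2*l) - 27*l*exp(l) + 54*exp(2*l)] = -9*l^3*exp(l) + 72*l^2*exp(2*l) - 18*l^2*exp(l) + 12*l^2 - 144*l*exp(2*l) + 63*l*exp(l) - 24*l - 36*exp(2*l) + 18*exp(l) + 6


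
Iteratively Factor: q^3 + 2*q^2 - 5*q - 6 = (q + 3)*(q^2 - q - 2) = (q + 1)*(q + 3)*(q - 2)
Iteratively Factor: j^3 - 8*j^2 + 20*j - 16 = (j - 2)*(j^2 - 6*j + 8) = (j - 4)*(j - 2)*(j - 2)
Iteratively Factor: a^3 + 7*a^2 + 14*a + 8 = (a + 2)*(a^2 + 5*a + 4) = (a + 1)*(a + 2)*(a + 4)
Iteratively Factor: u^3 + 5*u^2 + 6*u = (u + 2)*(u^2 + 3*u) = (u + 2)*(u + 3)*(u)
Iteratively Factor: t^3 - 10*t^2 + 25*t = (t - 5)*(t^2 - 5*t) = (t - 5)^2*(t)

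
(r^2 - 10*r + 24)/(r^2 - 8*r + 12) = (r - 4)/(r - 2)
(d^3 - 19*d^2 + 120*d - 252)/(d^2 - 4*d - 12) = (d^2 - 13*d + 42)/(d + 2)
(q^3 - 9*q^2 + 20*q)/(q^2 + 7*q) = (q^2 - 9*q + 20)/(q + 7)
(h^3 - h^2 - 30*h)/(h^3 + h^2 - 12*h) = (h^2 - h - 30)/(h^2 + h - 12)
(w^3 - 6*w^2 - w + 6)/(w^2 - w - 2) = (w^2 - 7*w + 6)/(w - 2)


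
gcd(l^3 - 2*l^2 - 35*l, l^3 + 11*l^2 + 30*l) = l^2 + 5*l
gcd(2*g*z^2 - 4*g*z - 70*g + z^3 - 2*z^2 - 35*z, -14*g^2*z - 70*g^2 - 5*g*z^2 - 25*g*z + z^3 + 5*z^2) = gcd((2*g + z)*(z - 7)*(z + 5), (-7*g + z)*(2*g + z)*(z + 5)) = 2*g*z + 10*g + z^2 + 5*z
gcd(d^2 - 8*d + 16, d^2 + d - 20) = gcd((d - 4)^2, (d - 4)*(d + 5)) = d - 4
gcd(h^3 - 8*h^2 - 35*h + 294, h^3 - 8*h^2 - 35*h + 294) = h^3 - 8*h^2 - 35*h + 294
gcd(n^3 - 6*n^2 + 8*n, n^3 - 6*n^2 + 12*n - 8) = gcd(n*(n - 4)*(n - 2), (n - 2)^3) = n - 2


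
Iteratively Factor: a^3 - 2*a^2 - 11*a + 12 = (a - 1)*(a^2 - a - 12) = (a - 4)*(a - 1)*(a + 3)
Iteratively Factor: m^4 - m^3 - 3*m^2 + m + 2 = (m - 2)*(m^3 + m^2 - m - 1) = (m - 2)*(m - 1)*(m^2 + 2*m + 1) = (m - 2)*(m - 1)*(m + 1)*(m + 1)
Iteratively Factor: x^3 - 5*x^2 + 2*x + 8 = (x - 2)*(x^2 - 3*x - 4) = (x - 4)*(x - 2)*(x + 1)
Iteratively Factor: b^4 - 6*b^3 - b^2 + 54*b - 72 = (b + 3)*(b^3 - 9*b^2 + 26*b - 24) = (b - 3)*(b + 3)*(b^2 - 6*b + 8) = (b - 3)*(b - 2)*(b + 3)*(b - 4)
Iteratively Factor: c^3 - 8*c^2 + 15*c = (c - 5)*(c^2 - 3*c) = (c - 5)*(c - 3)*(c)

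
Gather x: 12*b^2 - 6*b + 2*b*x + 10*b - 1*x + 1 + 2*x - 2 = 12*b^2 + 4*b + x*(2*b + 1) - 1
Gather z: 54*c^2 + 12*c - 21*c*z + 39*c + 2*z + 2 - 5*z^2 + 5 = 54*c^2 + 51*c - 5*z^2 + z*(2 - 21*c) + 7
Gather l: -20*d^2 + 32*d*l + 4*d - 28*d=-20*d^2 + 32*d*l - 24*d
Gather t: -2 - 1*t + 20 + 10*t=9*t + 18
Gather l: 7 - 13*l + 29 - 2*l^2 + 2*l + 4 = -2*l^2 - 11*l + 40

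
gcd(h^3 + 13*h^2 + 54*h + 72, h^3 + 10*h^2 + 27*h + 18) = h^2 + 9*h + 18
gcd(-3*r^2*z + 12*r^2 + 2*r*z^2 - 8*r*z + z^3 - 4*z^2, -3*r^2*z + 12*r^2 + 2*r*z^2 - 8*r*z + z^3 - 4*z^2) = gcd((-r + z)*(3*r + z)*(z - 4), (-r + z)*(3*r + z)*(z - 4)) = -3*r^2*z + 12*r^2 + 2*r*z^2 - 8*r*z + z^3 - 4*z^2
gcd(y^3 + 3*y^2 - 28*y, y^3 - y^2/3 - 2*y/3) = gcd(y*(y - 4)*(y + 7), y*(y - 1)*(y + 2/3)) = y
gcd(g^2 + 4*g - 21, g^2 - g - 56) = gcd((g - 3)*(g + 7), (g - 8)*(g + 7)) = g + 7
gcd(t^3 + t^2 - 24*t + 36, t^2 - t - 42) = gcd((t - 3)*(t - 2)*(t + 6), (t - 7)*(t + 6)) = t + 6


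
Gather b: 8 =8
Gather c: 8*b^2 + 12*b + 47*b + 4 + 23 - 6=8*b^2 + 59*b + 21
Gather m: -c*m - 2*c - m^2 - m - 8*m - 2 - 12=-2*c - m^2 + m*(-c - 9) - 14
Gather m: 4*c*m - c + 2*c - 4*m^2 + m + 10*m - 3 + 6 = c - 4*m^2 + m*(4*c + 11) + 3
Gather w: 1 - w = 1 - w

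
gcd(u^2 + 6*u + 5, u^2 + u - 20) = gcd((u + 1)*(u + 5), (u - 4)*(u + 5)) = u + 5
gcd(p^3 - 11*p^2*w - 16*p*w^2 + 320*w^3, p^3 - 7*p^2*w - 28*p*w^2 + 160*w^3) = p^2 - 3*p*w - 40*w^2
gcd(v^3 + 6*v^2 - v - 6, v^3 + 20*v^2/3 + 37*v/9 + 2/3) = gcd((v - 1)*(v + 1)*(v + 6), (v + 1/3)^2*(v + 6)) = v + 6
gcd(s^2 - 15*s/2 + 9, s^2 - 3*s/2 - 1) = 1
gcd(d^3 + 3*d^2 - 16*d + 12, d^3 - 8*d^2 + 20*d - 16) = d - 2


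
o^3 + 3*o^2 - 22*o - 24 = (o - 4)*(o + 1)*(o + 6)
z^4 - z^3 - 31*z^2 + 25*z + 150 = (z - 5)*(z - 3)*(z + 2)*(z + 5)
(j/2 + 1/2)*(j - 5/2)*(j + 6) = j^3/2 + 9*j^2/4 - 23*j/4 - 15/2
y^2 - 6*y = y*(y - 6)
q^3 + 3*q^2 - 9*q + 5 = (q - 1)^2*(q + 5)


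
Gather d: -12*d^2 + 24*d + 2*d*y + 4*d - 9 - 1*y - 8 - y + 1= -12*d^2 + d*(2*y + 28) - 2*y - 16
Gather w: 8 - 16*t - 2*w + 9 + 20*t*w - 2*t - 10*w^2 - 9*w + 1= -18*t - 10*w^2 + w*(20*t - 11) + 18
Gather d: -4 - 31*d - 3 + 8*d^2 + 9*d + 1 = 8*d^2 - 22*d - 6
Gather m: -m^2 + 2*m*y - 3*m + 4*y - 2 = -m^2 + m*(2*y - 3) + 4*y - 2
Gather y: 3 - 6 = -3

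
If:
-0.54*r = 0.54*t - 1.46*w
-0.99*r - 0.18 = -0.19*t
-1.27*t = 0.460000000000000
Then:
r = -0.25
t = -0.36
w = -0.23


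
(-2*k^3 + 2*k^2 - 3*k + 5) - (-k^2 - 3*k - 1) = -2*k^3 + 3*k^2 + 6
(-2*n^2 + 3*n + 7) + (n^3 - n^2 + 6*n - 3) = n^3 - 3*n^2 + 9*n + 4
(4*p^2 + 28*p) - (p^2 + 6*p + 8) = 3*p^2 + 22*p - 8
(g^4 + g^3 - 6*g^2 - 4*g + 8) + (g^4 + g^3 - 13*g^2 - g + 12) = 2*g^4 + 2*g^3 - 19*g^2 - 5*g + 20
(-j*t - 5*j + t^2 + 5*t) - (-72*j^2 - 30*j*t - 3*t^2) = 72*j^2 + 29*j*t - 5*j + 4*t^2 + 5*t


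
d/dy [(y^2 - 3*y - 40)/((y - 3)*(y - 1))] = (-y^2 + 86*y - 169)/(y^4 - 8*y^3 + 22*y^2 - 24*y + 9)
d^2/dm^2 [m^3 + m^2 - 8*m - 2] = 6*m + 2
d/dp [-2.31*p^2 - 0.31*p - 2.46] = -4.62*p - 0.31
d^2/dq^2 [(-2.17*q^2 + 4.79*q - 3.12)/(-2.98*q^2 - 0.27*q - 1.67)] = (-2.8421709430404e-14*q^4 - 88.566196*q^3 + 101.445756*q^2 + 158.089596*q - 14.17564)/(26.463592*q^6 + 7.193124*q^5 + 45.14253*q^4 + 8.081775*q^3 + 25.297995*q^2 + 2.259009*q + 4.657463)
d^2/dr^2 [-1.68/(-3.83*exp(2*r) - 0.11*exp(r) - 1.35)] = (1.68*(7.66*exp(r) + 0.11)*(15.32*exp(r) + 0.22)*exp(r) - (25.7376*exp(r) + 0.1848)*(3.83*exp(2*r) + 0.11*exp(r) + 1.35))*exp(r)/(3.83*exp(2*r) + 0.11*exp(r) + 1.35)^3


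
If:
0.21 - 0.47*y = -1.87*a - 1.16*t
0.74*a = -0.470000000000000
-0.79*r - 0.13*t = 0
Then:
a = -0.64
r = -0.0666739415102575*y - 0.138696367690257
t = 0.405172413793103*y + 0.84284715750233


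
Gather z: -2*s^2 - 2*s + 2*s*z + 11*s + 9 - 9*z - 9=-2*s^2 + 9*s + z*(2*s - 9)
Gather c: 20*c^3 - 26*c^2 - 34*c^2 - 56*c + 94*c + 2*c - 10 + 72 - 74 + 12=20*c^3 - 60*c^2 + 40*c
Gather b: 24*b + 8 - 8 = 24*b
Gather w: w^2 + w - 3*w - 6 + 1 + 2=w^2 - 2*w - 3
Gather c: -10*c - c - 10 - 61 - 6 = -11*c - 77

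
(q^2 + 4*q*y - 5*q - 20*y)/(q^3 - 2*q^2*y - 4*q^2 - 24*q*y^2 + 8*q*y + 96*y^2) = (5 - q)/(-q^2 + 6*q*y + 4*q - 24*y)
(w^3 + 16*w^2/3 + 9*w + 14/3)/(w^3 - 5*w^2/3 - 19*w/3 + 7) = (w^2 + 3*w + 2)/(w^2 - 4*w + 3)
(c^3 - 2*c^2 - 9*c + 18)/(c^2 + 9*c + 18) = (c^2 - 5*c + 6)/(c + 6)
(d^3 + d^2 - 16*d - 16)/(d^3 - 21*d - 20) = (d - 4)/(d - 5)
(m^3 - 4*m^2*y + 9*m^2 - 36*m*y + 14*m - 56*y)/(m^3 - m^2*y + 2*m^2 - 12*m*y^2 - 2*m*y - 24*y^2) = (m + 7)/(m + 3*y)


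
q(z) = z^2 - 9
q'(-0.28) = -0.56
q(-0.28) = -8.92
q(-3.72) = 4.84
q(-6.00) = 27.00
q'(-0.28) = -0.56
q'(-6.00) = -12.00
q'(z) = 2*z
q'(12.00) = 24.00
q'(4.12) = 8.24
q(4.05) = 7.40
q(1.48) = -6.81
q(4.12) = 7.97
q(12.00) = 135.00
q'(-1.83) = -3.66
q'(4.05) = 8.10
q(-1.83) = -5.65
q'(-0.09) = -0.18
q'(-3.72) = -7.44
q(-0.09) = -8.99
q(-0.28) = -8.92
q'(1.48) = 2.96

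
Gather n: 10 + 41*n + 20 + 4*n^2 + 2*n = 4*n^2 + 43*n + 30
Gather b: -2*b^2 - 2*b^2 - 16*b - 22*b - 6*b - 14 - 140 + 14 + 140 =-4*b^2 - 44*b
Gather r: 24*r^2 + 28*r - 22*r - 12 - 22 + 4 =24*r^2 + 6*r - 30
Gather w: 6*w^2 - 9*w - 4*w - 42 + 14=6*w^2 - 13*w - 28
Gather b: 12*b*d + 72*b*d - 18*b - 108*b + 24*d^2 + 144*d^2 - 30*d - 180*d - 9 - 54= b*(84*d - 126) + 168*d^2 - 210*d - 63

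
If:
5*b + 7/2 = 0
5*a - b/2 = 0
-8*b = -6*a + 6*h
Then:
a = -7/100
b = -7/10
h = 259/300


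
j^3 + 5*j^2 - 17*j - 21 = (j - 3)*(j + 1)*(j + 7)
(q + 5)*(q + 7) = q^2 + 12*q + 35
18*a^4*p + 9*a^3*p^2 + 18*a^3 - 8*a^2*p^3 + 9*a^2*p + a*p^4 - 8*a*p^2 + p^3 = (-6*a + p)*(-3*a + p)*(a + p)*(a*p + 1)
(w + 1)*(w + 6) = w^2 + 7*w + 6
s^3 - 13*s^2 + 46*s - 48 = (s - 8)*(s - 3)*(s - 2)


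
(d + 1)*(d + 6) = d^2 + 7*d + 6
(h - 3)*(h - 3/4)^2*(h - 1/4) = h^4 - 19*h^3/4 + 99*h^2/16 - 189*h/64 + 27/64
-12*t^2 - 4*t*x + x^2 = (-6*t + x)*(2*t + x)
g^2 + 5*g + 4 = (g + 1)*(g + 4)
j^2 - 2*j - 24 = (j - 6)*(j + 4)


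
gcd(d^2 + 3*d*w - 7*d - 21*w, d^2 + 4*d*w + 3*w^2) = d + 3*w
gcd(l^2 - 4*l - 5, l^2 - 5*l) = l - 5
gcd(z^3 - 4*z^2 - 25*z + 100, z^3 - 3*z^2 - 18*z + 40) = z - 5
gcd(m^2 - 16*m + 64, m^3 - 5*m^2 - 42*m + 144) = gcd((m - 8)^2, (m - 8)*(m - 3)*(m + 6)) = m - 8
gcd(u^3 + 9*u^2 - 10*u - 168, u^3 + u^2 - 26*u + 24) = u^2 + 2*u - 24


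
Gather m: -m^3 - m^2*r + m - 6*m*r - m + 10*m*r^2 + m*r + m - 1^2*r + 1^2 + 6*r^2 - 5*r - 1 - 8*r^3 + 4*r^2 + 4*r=-m^3 - m^2*r + m*(10*r^2 - 5*r + 1) - 8*r^3 + 10*r^2 - 2*r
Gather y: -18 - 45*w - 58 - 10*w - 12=-55*w - 88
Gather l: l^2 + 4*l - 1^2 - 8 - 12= l^2 + 4*l - 21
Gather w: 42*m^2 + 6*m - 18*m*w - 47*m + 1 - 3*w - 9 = 42*m^2 - 41*m + w*(-18*m - 3) - 8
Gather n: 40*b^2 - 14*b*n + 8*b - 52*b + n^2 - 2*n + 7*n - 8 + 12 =40*b^2 - 44*b + n^2 + n*(5 - 14*b) + 4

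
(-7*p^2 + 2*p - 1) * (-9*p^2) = 63*p^4 - 18*p^3 + 9*p^2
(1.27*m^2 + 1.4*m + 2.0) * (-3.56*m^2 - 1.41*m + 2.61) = -4.5212*m^4 - 6.7747*m^3 - 5.7793*m^2 + 0.834*m + 5.22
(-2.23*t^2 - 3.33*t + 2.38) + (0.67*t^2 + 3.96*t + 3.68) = -1.56*t^2 + 0.63*t + 6.06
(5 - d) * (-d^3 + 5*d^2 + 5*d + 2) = d^4 - 10*d^3 + 20*d^2 + 23*d + 10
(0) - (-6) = 6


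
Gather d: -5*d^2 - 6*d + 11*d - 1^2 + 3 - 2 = -5*d^2 + 5*d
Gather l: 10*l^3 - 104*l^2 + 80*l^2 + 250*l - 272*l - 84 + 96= 10*l^3 - 24*l^2 - 22*l + 12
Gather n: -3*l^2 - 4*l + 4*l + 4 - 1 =3 - 3*l^2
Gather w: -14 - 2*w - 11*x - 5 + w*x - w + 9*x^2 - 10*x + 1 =w*(x - 3) + 9*x^2 - 21*x - 18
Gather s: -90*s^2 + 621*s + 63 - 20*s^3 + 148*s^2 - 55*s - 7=-20*s^3 + 58*s^2 + 566*s + 56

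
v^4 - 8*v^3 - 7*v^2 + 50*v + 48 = (v - 8)*(v - 3)*(v + 1)*(v + 2)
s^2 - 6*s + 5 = (s - 5)*(s - 1)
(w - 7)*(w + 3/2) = w^2 - 11*w/2 - 21/2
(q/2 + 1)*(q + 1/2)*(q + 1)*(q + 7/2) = q^4/2 + 7*q^3/2 + 63*q^2/8 + 53*q/8 + 7/4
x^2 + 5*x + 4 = (x + 1)*(x + 4)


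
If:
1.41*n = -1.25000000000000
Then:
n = -0.89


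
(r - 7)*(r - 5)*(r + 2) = r^3 - 10*r^2 + 11*r + 70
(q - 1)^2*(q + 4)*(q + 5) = q^4 + 7*q^3 + 3*q^2 - 31*q + 20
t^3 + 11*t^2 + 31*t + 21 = (t + 1)*(t + 3)*(t + 7)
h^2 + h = h*(h + 1)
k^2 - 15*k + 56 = (k - 8)*(k - 7)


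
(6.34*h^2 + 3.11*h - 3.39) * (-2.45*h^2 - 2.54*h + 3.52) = -15.533*h^4 - 23.7231*h^3 + 22.7229*h^2 + 19.5578*h - 11.9328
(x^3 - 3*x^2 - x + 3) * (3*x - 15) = 3*x^4 - 24*x^3 + 42*x^2 + 24*x - 45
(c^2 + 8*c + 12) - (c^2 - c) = 9*c + 12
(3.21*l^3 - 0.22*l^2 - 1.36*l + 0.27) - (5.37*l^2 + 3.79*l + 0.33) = 3.21*l^3 - 5.59*l^2 - 5.15*l - 0.06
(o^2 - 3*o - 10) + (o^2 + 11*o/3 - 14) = 2*o^2 + 2*o/3 - 24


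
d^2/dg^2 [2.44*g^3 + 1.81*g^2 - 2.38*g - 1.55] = 14.64*g + 3.62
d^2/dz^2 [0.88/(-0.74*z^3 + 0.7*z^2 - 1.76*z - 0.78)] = ((3.9072*z - 1.232)*(0.74*z^3 - 0.7*z^2 + 1.76*z + 0.78) - 0.88*(2.22*z^2 - 1.4*z + 1.76)*(4.44*z^2 - 2.8*z + 3.52))/(0.74*z^3 - 0.7*z^2 + 1.76*z + 0.78)^3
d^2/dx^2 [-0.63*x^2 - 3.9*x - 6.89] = -1.26000000000000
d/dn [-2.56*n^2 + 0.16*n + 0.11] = 0.16 - 5.12*n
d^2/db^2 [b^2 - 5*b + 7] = 2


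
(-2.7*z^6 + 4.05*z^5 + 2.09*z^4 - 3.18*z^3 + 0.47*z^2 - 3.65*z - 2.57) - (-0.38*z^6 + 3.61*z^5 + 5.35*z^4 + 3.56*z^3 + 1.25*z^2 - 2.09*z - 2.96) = -2.32*z^6 + 0.44*z^5 - 3.26*z^4 - 6.74*z^3 - 0.78*z^2 - 1.56*z + 0.39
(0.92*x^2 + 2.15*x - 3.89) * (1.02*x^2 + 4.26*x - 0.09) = 0.9384*x^4 + 6.1122*x^3 + 5.1084*x^2 - 16.7649*x + 0.3501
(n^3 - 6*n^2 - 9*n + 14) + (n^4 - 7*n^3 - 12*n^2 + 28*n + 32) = n^4 - 6*n^3 - 18*n^2 + 19*n + 46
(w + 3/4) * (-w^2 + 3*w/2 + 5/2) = -w^3 + 3*w^2/4 + 29*w/8 + 15/8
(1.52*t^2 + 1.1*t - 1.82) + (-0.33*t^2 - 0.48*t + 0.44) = 1.19*t^2 + 0.62*t - 1.38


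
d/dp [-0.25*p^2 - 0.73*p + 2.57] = -0.5*p - 0.73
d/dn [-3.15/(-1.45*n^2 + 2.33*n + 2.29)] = (7.3395 - 9.135*n)/(-1.45*n^2 + 2.33*n + 2.29)^2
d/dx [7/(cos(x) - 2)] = 7*sin(x)/(cos(x) - 2)^2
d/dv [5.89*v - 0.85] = 5.89000000000000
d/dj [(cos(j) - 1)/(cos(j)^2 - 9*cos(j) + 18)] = (cos(j)^2 - 2*cos(j) - 9)*sin(j)/(cos(j)^2 - 9*cos(j) + 18)^2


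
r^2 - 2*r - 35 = (r - 7)*(r + 5)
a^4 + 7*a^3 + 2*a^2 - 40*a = a*(a - 2)*(a + 4)*(a + 5)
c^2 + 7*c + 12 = (c + 3)*(c + 4)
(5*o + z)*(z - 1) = 5*o*z - 5*o + z^2 - z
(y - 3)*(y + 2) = y^2 - y - 6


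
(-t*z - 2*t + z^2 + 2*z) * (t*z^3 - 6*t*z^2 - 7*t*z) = -t^2*z^4 + 4*t^2*z^3 + 19*t^2*z^2 + 14*t^2*z + t*z^5 - 4*t*z^4 - 19*t*z^3 - 14*t*z^2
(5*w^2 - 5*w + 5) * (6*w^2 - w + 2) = 30*w^4 - 35*w^3 + 45*w^2 - 15*w + 10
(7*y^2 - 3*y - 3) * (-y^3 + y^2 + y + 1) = -7*y^5 + 10*y^4 + 7*y^3 + y^2 - 6*y - 3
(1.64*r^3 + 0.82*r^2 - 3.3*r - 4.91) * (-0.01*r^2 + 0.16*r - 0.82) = -0.0164*r^5 + 0.2542*r^4 - 1.1806*r^3 - 1.1513*r^2 + 1.9204*r + 4.0262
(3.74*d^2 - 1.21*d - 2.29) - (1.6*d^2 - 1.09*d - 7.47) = 2.14*d^2 - 0.12*d + 5.18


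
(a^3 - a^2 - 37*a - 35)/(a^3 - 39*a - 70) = (a + 1)/(a + 2)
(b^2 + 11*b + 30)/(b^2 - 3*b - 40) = (b + 6)/(b - 8)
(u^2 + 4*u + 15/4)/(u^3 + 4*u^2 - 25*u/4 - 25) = (2*u + 3)/(2*u^2 + 3*u - 20)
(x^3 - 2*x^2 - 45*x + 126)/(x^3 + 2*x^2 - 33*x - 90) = (x^2 + 4*x - 21)/(x^2 + 8*x + 15)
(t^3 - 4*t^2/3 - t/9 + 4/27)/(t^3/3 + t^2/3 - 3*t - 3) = (3*t^3 - 4*t^2 - t/3 + 4/9)/(t^3 + t^2 - 9*t - 9)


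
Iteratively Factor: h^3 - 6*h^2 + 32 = (h - 4)*(h^2 - 2*h - 8) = (h - 4)*(h + 2)*(h - 4)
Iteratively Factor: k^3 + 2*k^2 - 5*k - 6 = (k - 2)*(k^2 + 4*k + 3) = (k - 2)*(k + 3)*(k + 1)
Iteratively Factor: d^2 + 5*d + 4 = (d + 1)*(d + 4)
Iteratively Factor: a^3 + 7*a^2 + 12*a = (a + 4)*(a^2 + 3*a) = (a + 3)*(a + 4)*(a)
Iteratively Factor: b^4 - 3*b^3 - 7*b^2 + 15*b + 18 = (b - 3)*(b^3 - 7*b - 6) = (b - 3)^2*(b^2 + 3*b + 2) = (b - 3)^2*(b + 1)*(b + 2)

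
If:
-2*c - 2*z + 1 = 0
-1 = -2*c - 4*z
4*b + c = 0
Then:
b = -1/8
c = 1/2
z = 0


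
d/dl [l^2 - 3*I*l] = 2*l - 3*I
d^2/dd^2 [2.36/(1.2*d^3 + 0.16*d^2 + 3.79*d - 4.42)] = (-(16.992*d + 0.7552)*(1.2*d^3 + 0.16*d^2 + 3.79*d - 4.42) + 2.36*(3.6*d^2 + 0.32*d + 3.79)*(7.2*d^2 + 0.64*d + 7.58))/(1.2*d^3 + 0.16*d^2 + 3.79*d - 4.42)^3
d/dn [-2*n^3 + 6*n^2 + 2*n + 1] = -6*n^2 + 12*n + 2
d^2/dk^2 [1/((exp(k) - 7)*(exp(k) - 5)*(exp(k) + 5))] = (9*exp(5*k) - 77*exp(4*k) + 146*exp(3*k) - 1050*exp(2*k) + 5525*exp(k) + 4375)*exp(k)/(exp(9*k) - 21*exp(8*k) + 72*exp(7*k) + 1232*exp(6*k) - 9150*exp(5*k) - 13650*exp(4*k) + 260000*exp(3*k) - 315000*exp(2*k) - 2296875*exp(k) + 5359375)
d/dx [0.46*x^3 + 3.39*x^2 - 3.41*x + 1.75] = 1.38*x^2 + 6.78*x - 3.41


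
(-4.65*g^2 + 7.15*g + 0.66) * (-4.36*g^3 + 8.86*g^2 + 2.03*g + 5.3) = 20.274*g^5 - 72.373*g^4 + 51.0319*g^3 - 4.2829*g^2 + 39.2348*g + 3.498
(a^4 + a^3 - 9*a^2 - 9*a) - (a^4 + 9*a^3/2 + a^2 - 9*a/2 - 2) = -7*a^3/2 - 10*a^2 - 9*a/2 + 2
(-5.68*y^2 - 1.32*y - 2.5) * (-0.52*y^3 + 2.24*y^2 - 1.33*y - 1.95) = 2.9536*y^5 - 12.0368*y^4 + 5.8976*y^3 + 7.2316*y^2 + 5.899*y + 4.875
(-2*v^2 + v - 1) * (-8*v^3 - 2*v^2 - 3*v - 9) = 16*v^5 - 4*v^4 + 12*v^3 + 17*v^2 - 6*v + 9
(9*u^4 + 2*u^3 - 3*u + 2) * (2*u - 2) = 18*u^5 - 14*u^4 - 4*u^3 - 6*u^2 + 10*u - 4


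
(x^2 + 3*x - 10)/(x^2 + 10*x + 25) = (x - 2)/(x + 5)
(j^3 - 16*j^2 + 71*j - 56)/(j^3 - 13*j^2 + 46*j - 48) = (j^2 - 8*j + 7)/(j^2 - 5*j + 6)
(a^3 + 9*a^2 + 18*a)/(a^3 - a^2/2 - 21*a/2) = 2*(a + 6)/(2*a - 7)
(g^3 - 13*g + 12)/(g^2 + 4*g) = g - 4 + 3/g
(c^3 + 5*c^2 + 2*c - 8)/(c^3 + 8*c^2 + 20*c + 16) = (c - 1)/(c + 2)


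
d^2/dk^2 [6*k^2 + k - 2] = 12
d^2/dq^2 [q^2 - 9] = 2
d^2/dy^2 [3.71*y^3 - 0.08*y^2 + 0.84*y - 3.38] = 22.26*y - 0.16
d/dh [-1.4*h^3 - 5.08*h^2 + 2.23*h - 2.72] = -4.2*h^2 - 10.16*h + 2.23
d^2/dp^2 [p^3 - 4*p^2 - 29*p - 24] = 6*p - 8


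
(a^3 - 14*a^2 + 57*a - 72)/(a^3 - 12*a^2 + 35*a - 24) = (a - 3)/(a - 1)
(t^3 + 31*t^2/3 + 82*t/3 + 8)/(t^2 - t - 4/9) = 3*(t^2 + 10*t + 24)/(3*t - 4)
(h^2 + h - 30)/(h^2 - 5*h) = (h + 6)/h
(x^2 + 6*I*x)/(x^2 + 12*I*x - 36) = x/(x + 6*I)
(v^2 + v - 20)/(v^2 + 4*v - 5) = (v - 4)/(v - 1)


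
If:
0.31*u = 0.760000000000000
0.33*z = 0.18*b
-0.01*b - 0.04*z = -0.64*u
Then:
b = 49.31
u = 2.45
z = 26.90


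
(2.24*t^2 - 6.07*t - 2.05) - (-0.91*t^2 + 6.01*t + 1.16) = 3.15*t^2 - 12.08*t - 3.21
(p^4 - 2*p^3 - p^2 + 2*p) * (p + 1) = p^5 - p^4 - 3*p^3 + p^2 + 2*p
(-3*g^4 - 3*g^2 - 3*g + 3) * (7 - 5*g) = 15*g^5 - 21*g^4 + 15*g^3 - 6*g^2 - 36*g + 21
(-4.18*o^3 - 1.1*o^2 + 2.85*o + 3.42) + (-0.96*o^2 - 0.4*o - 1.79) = -4.18*o^3 - 2.06*o^2 + 2.45*o + 1.63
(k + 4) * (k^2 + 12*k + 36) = k^3 + 16*k^2 + 84*k + 144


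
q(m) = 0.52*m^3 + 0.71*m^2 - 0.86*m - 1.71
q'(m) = 1.56*m^2 + 1.42*m - 0.86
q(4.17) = 44.76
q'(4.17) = 32.19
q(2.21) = 5.47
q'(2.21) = 9.90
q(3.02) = 16.49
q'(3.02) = 17.66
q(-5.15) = -49.48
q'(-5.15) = 33.20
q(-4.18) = -23.69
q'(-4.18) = 20.46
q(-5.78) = -73.43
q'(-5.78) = 43.05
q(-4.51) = -31.09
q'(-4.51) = 24.47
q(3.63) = 29.40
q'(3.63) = 24.85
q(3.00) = 16.14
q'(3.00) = 17.44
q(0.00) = -1.71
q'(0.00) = -0.86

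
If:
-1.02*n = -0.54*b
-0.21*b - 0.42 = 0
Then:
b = -2.00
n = -1.06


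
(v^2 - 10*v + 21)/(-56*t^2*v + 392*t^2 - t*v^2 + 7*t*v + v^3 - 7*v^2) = (3 - v)/(56*t^2 + t*v - v^2)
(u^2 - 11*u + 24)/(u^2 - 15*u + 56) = (u - 3)/(u - 7)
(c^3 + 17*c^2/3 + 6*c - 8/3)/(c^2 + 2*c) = c + 11/3 - 4/(3*c)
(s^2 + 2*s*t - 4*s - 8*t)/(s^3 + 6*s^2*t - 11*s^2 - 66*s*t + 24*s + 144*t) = (s^2 + 2*s*t - 4*s - 8*t)/(s^3 + 6*s^2*t - 11*s^2 - 66*s*t + 24*s + 144*t)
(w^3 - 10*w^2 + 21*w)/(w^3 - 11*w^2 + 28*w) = (w - 3)/(w - 4)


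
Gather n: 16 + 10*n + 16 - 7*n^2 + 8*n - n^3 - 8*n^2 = -n^3 - 15*n^2 + 18*n + 32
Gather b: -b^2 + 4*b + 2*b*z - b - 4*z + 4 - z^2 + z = -b^2 + b*(2*z + 3) - z^2 - 3*z + 4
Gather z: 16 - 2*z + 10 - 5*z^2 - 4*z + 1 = -5*z^2 - 6*z + 27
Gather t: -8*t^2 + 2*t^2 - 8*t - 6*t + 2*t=-6*t^2 - 12*t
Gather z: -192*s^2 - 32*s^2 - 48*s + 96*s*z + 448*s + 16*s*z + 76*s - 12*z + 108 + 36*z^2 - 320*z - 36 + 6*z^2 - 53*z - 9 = -224*s^2 + 476*s + 42*z^2 + z*(112*s - 385) + 63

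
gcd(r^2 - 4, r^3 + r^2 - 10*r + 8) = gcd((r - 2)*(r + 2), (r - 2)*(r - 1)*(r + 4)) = r - 2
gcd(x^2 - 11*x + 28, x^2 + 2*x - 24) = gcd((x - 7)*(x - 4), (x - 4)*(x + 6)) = x - 4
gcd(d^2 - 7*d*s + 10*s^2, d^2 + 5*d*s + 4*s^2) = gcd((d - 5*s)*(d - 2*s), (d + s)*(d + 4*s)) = 1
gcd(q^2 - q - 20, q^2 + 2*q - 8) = q + 4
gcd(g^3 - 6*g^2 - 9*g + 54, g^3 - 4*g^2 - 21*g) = g + 3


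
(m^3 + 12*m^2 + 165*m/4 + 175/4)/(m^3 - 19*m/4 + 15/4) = (2*m^2 + 19*m + 35)/(2*m^2 - 5*m + 3)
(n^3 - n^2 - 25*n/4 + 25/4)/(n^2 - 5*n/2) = n + 3/2 - 5/(2*n)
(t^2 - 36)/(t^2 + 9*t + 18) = (t - 6)/(t + 3)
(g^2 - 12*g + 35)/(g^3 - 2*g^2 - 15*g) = (g - 7)/(g*(g + 3))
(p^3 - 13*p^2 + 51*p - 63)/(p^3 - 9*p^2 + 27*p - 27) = (p - 7)/(p - 3)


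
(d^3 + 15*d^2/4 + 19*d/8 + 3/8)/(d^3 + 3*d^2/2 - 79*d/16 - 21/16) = 2*(2*d + 1)/(4*d - 7)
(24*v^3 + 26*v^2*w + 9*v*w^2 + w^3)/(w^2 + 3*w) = (24*v^3 + 26*v^2*w + 9*v*w^2 + w^3)/(w*(w + 3))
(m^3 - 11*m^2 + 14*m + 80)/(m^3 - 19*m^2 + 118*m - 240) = (m + 2)/(m - 6)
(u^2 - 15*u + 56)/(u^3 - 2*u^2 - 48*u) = (u - 7)/(u*(u + 6))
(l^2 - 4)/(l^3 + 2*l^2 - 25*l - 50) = (l - 2)/(l^2 - 25)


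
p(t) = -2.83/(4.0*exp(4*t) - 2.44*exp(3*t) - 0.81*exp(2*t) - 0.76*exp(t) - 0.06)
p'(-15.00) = 0.00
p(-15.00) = 47.17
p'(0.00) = 3638.57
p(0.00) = 40.43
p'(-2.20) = -12.84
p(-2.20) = 18.04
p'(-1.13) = -7.50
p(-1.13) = 6.60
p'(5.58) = 0.00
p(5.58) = -0.00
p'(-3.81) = -8.39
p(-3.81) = 36.63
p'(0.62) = 0.50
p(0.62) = -0.10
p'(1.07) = 0.06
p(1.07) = -0.01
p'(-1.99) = -12.33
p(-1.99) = 15.39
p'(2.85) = 0.00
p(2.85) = -0.00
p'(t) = -2.83*(-16.0*exp(4*t) + 7.32*exp(3*t) + 1.62*exp(2*t) + 0.76*exp(t))/(4.0*exp(4*t) - 2.44*exp(3*t) - 0.81*exp(2*t) - 0.76*exp(t) - 0.06)^2 = (45.28*exp(3*t) - 20.7156*exp(2*t) - 4.5846*exp(t) - 2.1508)*exp(t)/(-4.0*exp(4*t) + 2.44*exp(3*t) + 0.81*exp(2*t) + 0.76*exp(t) + 0.06)^2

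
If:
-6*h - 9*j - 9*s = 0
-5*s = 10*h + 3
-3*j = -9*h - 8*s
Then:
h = -3/5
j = -1/5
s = 3/5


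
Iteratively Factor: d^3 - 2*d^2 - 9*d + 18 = (d - 2)*(d^2 - 9) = (d - 3)*(d - 2)*(d + 3)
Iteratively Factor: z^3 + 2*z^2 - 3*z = (z)*(z^2 + 2*z - 3) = z*(z + 3)*(z - 1)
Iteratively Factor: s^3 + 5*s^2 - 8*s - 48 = (s - 3)*(s^2 + 8*s + 16) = (s - 3)*(s + 4)*(s + 4)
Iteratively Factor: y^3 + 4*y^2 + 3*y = (y + 3)*(y^2 + y) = (y + 1)*(y + 3)*(y)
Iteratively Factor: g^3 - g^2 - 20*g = (g)*(g^2 - g - 20) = g*(g + 4)*(g - 5)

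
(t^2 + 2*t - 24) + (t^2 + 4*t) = 2*t^2 + 6*t - 24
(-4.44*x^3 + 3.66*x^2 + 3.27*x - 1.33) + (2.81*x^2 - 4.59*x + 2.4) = -4.44*x^3 + 6.47*x^2 - 1.32*x + 1.07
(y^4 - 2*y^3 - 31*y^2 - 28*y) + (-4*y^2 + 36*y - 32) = y^4 - 2*y^3 - 35*y^2 + 8*y - 32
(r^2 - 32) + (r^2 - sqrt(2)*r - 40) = 2*r^2 - sqrt(2)*r - 72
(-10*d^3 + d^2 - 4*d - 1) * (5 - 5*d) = 50*d^4 - 55*d^3 + 25*d^2 - 15*d - 5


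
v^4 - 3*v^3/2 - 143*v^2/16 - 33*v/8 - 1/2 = (v - 4)*(v + 1/4)^2*(v + 2)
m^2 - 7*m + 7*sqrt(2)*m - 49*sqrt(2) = (m - 7)*(m + 7*sqrt(2))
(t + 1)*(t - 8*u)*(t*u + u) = t^3*u - 8*t^2*u^2 + 2*t^2*u - 16*t*u^2 + t*u - 8*u^2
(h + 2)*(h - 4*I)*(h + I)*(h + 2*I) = h^4 + 2*h^3 - I*h^3 + 10*h^2 - 2*I*h^2 + 20*h + 8*I*h + 16*I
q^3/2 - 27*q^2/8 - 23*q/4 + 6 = (q/2 + 1)*(q - 8)*(q - 3/4)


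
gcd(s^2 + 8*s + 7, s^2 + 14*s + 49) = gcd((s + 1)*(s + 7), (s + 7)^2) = s + 7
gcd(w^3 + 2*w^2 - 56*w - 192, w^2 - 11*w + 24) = w - 8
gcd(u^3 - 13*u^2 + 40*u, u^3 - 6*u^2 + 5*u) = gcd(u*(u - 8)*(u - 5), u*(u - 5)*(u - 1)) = u^2 - 5*u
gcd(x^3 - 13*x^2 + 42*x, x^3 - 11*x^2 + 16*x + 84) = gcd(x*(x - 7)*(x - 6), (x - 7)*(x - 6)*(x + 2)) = x^2 - 13*x + 42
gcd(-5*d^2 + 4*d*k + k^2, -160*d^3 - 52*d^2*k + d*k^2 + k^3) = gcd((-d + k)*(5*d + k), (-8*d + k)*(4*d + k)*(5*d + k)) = 5*d + k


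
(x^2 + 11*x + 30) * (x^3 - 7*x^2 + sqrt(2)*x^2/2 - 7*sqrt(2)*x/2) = x^5 + sqrt(2)*x^4/2 + 4*x^4 - 47*x^3 + 2*sqrt(2)*x^3 - 210*x^2 - 47*sqrt(2)*x^2/2 - 105*sqrt(2)*x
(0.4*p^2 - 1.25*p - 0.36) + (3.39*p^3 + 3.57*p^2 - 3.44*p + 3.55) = 3.39*p^3 + 3.97*p^2 - 4.69*p + 3.19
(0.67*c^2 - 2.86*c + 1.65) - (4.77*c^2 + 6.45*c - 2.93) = -4.1*c^2 - 9.31*c + 4.58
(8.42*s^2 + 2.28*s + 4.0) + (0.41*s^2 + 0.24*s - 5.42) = 8.83*s^2 + 2.52*s - 1.42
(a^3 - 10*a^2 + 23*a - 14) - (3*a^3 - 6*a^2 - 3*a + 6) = -2*a^3 - 4*a^2 + 26*a - 20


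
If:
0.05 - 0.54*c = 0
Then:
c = 0.09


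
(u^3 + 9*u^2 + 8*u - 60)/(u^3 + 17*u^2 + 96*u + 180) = (u - 2)/(u + 6)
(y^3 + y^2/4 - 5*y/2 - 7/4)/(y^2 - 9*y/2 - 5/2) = (-4*y^3 - y^2 + 10*y + 7)/(2*(-2*y^2 + 9*y + 5))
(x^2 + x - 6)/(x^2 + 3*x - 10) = (x + 3)/(x + 5)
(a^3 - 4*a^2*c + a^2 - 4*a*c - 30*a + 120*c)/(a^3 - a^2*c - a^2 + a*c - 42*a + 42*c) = (a^2 - 4*a*c - 5*a + 20*c)/(a^2 - a*c - 7*a + 7*c)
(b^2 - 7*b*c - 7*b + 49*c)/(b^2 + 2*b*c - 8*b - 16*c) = (b^2 - 7*b*c - 7*b + 49*c)/(b^2 + 2*b*c - 8*b - 16*c)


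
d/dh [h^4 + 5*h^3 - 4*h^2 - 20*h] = 4*h^3 + 15*h^2 - 8*h - 20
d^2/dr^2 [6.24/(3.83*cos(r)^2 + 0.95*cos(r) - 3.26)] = (-366.135744*(1 - cos(r)^2)^2 - 68.11272*cos(r)^3 - 500.34504*cos(r)^2 + 116.90016*cos(r) + 533.221728)/(3.83*cos(r)^2 + 0.95*cos(r) - 3.26)^3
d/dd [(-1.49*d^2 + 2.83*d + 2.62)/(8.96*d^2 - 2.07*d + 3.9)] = (-22.2725*d^2 - 58.5724*d + 16.4604)/(80.2816*d^4 - 37.0944*d^3 + 74.1729*d^2 - 16.146*d + 15.21)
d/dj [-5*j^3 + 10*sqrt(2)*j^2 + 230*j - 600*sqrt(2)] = -15*j^2 + 20*sqrt(2)*j + 230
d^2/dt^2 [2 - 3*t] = 0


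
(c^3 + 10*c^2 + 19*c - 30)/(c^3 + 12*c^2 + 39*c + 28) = (c^3 + 10*c^2 + 19*c - 30)/(c^3 + 12*c^2 + 39*c + 28)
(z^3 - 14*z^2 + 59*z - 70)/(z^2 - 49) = (z^2 - 7*z + 10)/(z + 7)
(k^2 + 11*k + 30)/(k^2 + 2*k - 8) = (k^2 + 11*k + 30)/(k^2 + 2*k - 8)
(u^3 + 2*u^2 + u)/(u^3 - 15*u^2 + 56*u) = (u^2 + 2*u + 1)/(u^2 - 15*u + 56)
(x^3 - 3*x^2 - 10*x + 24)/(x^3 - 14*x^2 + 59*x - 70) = (x^2 - x - 12)/(x^2 - 12*x + 35)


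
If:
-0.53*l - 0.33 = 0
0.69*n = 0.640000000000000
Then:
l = -0.62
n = 0.93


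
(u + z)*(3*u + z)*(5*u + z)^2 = 75*u^4 + 130*u^3*z + 68*u^2*z^2 + 14*u*z^3 + z^4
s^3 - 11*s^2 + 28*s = s*(s - 7)*(s - 4)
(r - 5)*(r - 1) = r^2 - 6*r + 5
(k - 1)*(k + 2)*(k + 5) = k^3 + 6*k^2 + 3*k - 10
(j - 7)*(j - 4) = j^2 - 11*j + 28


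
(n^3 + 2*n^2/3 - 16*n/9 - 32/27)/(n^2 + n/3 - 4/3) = (9*n^2 - 6*n - 8)/(9*(n - 1))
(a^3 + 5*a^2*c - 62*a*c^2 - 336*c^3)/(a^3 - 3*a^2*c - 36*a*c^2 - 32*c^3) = (a^2 + 13*a*c + 42*c^2)/(a^2 + 5*a*c + 4*c^2)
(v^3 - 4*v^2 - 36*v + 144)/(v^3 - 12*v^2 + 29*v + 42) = (v^2 + 2*v - 24)/(v^2 - 6*v - 7)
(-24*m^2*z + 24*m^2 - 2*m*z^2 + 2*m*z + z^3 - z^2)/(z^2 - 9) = (-24*m^2*z + 24*m^2 - 2*m*z^2 + 2*m*z + z^3 - z^2)/(z^2 - 9)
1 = 1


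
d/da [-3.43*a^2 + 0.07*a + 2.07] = 0.07 - 6.86*a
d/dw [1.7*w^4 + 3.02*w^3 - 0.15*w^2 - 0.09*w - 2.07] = 6.8*w^3 + 9.06*w^2 - 0.3*w - 0.09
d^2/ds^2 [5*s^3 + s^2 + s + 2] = 30*s + 2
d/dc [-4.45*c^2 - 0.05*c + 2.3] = -8.9*c - 0.05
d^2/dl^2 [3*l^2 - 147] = 6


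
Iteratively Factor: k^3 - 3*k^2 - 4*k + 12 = (k - 2)*(k^2 - k - 6) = (k - 3)*(k - 2)*(k + 2)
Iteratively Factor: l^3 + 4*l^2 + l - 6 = (l + 2)*(l^2 + 2*l - 3) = (l - 1)*(l + 2)*(l + 3)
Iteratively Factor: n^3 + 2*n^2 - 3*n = (n - 1)*(n^2 + 3*n) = n*(n - 1)*(n + 3)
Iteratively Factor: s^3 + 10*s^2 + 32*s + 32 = (s + 4)*(s^2 + 6*s + 8) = (s + 2)*(s + 4)*(s + 4)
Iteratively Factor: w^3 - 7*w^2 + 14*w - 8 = (w - 1)*(w^2 - 6*w + 8) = (w - 4)*(w - 1)*(w - 2)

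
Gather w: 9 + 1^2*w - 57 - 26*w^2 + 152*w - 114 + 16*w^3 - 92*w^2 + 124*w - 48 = 16*w^3 - 118*w^2 + 277*w - 210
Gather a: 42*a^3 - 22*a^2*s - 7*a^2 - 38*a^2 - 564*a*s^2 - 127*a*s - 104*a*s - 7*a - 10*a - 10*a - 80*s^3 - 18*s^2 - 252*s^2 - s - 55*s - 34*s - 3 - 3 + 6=42*a^3 + a^2*(-22*s - 45) + a*(-564*s^2 - 231*s - 27) - 80*s^3 - 270*s^2 - 90*s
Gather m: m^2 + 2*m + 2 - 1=m^2 + 2*m + 1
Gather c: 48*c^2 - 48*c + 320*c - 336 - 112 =48*c^2 + 272*c - 448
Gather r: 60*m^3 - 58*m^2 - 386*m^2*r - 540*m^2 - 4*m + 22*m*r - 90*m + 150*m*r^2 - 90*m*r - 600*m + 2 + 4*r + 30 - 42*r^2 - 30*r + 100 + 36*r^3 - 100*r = 60*m^3 - 598*m^2 - 694*m + 36*r^3 + r^2*(150*m - 42) + r*(-386*m^2 - 68*m - 126) + 132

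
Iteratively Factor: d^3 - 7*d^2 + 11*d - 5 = (d - 5)*(d^2 - 2*d + 1) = (d - 5)*(d - 1)*(d - 1)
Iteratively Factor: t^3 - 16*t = (t + 4)*(t^2 - 4*t) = t*(t + 4)*(t - 4)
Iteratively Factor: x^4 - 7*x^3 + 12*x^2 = (x)*(x^3 - 7*x^2 + 12*x) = x*(x - 3)*(x^2 - 4*x) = x^2*(x - 3)*(x - 4)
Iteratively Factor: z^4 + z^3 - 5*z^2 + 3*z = (z - 1)*(z^3 + 2*z^2 - 3*z) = (z - 1)^2*(z^2 + 3*z) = z*(z - 1)^2*(z + 3)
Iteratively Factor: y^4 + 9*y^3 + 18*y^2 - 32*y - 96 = (y + 4)*(y^3 + 5*y^2 - 2*y - 24) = (y + 3)*(y + 4)*(y^2 + 2*y - 8) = (y + 3)*(y + 4)^2*(y - 2)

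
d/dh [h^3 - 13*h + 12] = 3*h^2 - 13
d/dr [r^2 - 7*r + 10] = 2*r - 7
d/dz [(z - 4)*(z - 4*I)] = 2*z - 4 - 4*I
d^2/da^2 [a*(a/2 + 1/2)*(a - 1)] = 3*a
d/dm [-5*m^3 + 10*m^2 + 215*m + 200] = -15*m^2 + 20*m + 215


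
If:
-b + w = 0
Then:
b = w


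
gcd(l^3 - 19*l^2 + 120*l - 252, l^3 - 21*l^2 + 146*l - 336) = l^2 - 13*l + 42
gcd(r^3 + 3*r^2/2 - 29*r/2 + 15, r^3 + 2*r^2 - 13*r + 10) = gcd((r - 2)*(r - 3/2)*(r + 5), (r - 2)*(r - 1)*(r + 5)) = r^2 + 3*r - 10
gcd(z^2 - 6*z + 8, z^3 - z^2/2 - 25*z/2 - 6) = z - 4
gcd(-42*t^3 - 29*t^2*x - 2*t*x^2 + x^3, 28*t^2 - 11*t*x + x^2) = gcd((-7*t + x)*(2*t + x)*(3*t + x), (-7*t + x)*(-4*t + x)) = -7*t + x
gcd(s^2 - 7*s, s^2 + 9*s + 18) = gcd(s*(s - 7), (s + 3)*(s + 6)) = 1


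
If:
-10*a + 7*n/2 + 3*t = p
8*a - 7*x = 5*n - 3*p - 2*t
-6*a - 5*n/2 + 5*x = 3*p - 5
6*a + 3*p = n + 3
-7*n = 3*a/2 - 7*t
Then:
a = 12124/15031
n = 16902/15031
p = -3583/15031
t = 19500/15031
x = 5819/15031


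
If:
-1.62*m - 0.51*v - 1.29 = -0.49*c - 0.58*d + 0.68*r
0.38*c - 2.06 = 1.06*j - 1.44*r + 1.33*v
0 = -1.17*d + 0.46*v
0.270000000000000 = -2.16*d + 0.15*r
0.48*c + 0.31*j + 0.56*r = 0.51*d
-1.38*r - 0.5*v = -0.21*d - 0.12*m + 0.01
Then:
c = 0.65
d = -0.12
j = -1.27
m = -0.56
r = 0.04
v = -0.31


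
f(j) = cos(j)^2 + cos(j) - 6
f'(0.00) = 0.00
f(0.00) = -4.00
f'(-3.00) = -0.14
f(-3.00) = -6.01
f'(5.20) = 1.71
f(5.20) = -5.31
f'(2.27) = 0.22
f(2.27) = -6.23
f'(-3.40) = 0.24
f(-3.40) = -6.03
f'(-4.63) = -0.83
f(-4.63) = -6.08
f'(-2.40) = -0.32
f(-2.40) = -6.19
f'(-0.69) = 1.62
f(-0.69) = -4.63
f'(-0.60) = 1.50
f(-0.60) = -4.49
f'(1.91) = -0.32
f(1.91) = -6.22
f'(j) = -2*sin(j)*cos(j) - sin(j)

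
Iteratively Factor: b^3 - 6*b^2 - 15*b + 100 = (b - 5)*(b^2 - b - 20) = (b - 5)^2*(b + 4)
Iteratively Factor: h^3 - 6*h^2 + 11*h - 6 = (h - 1)*(h^2 - 5*h + 6) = (h - 2)*(h - 1)*(h - 3)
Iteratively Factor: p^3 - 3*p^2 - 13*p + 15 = (p - 5)*(p^2 + 2*p - 3) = (p - 5)*(p - 1)*(p + 3)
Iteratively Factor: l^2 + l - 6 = (l + 3)*(l - 2)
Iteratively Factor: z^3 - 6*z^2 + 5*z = (z - 5)*(z^2 - z) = z*(z - 5)*(z - 1)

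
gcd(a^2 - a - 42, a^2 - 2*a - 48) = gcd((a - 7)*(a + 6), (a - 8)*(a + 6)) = a + 6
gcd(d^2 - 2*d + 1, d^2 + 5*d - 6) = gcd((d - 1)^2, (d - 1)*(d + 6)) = d - 1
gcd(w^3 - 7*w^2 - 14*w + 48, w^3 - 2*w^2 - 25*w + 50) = w - 2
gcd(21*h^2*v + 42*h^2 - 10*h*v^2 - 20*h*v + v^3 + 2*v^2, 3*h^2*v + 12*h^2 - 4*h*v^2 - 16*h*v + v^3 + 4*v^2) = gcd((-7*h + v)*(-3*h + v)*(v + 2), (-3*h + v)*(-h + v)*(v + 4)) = -3*h + v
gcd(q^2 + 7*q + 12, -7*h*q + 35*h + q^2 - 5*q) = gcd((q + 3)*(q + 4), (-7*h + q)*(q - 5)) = 1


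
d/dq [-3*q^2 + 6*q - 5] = 6 - 6*q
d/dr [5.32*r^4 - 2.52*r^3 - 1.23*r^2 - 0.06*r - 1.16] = 21.28*r^3 - 7.56*r^2 - 2.46*r - 0.06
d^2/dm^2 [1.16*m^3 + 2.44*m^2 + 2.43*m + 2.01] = 6.96*m + 4.88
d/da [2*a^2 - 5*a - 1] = 4*a - 5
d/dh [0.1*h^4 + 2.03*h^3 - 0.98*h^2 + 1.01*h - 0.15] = 0.4*h^3 + 6.09*h^2 - 1.96*h + 1.01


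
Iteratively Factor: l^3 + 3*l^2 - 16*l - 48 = (l + 3)*(l^2 - 16) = (l - 4)*(l + 3)*(l + 4)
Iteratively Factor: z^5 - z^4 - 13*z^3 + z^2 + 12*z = (z + 1)*(z^4 - 2*z^3 - 11*z^2 + 12*z) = z*(z + 1)*(z^3 - 2*z^2 - 11*z + 12) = z*(z + 1)*(z + 3)*(z^2 - 5*z + 4) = z*(z - 4)*(z + 1)*(z + 3)*(z - 1)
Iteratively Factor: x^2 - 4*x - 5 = (x - 5)*(x + 1)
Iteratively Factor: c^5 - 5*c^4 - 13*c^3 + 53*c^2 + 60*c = (c - 4)*(c^4 - c^3 - 17*c^2 - 15*c) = (c - 5)*(c - 4)*(c^3 + 4*c^2 + 3*c) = (c - 5)*(c - 4)*(c + 3)*(c^2 + c) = c*(c - 5)*(c - 4)*(c + 3)*(c + 1)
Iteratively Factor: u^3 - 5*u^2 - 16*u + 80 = (u - 5)*(u^2 - 16) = (u - 5)*(u - 4)*(u + 4)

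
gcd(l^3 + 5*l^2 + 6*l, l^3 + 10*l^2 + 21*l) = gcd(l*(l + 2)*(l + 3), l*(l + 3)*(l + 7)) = l^2 + 3*l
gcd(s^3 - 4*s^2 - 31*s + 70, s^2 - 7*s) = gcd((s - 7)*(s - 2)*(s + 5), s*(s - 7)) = s - 7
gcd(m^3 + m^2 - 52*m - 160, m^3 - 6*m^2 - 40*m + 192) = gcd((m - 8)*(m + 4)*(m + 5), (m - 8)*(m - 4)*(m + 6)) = m - 8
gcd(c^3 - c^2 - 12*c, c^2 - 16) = c - 4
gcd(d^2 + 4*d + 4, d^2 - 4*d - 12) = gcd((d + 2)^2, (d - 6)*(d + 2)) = d + 2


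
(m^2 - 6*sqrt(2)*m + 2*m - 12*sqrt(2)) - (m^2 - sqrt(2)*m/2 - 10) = -11*sqrt(2)*m/2 + 2*m - 12*sqrt(2) + 10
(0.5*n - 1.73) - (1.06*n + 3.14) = -0.56*n - 4.87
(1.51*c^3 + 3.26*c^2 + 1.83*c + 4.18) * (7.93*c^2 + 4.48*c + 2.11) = 11.9743*c^5 + 32.6166*c^4 + 32.3028*c^3 + 48.2244*c^2 + 22.5877*c + 8.8198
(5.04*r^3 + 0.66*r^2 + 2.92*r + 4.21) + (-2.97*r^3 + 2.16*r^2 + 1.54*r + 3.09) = 2.07*r^3 + 2.82*r^2 + 4.46*r + 7.3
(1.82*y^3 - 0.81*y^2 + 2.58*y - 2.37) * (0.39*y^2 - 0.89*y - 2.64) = 0.7098*y^5 - 1.9357*y^4 - 3.0777*y^3 - 1.0821*y^2 - 4.7019*y + 6.2568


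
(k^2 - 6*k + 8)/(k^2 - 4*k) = (k - 2)/k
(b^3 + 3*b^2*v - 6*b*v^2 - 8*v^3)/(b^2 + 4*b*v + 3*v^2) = (b^2 + 2*b*v - 8*v^2)/(b + 3*v)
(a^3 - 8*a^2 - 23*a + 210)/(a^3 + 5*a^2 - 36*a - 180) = (a - 7)/(a + 6)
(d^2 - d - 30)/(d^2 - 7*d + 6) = (d + 5)/(d - 1)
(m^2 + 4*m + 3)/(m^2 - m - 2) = (m + 3)/(m - 2)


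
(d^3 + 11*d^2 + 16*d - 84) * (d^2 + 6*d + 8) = d^5 + 17*d^4 + 90*d^3 + 100*d^2 - 376*d - 672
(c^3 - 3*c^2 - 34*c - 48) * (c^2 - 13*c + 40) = c^5 - 16*c^4 + 45*c^3 + 274*c^2 - 736*c - 1920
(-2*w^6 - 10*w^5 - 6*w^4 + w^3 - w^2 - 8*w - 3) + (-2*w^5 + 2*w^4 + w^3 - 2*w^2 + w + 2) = -2*w^6 - 12*w^5 - 4*w^4 + 2*w^3 - 3*w^2 - 7*w - 1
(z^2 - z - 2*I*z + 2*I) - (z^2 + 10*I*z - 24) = -z - 12*I*z + 24 + 2*I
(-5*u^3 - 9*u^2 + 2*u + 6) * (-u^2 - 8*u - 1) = 5*u^5 + 49*u^4 + 75*u^3 - 13*u^2 - 50*u - 6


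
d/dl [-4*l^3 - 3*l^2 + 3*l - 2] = -12*l^2 - 6*l + 3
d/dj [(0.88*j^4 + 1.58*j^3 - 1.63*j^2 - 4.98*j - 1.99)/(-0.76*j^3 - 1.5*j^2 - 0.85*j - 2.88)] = (-0.6688*j^6 - 2.64*j^5 - 5.8528*j^4 - 20.3932*j^3 - 24.2729*j^2 + 3.4188*j + 12.6509)/(0.5776*j^6 + 2.28*j^5 + 3.542*j^4 + 6.9276*j^3 + 9.3625*j^2 + 4.896*j + 8.2944)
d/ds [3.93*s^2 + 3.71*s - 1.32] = 7.86*s + 3.71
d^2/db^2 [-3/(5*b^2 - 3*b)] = 6*(5*b*(5*b - 3) - (10*b - 3)^2)/(b^3*(5*b - 3)^3)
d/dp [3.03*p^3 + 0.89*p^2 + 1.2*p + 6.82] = 9.09*p^2 + 1.78*p + 1.2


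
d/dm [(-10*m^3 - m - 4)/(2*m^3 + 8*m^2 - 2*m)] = (-20*m^4 + 11*m^3 + 8*m^2 + 16*m - 2)/(m^2*(m^4 + 8*m^3 + 14*m^2 - 8*m + 1))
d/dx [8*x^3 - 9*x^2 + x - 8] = 24*x^2 - 18*x + 1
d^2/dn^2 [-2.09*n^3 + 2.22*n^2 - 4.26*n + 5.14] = 4.44 - 12.54*n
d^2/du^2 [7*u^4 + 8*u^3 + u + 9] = 12*u*(7*u + 4)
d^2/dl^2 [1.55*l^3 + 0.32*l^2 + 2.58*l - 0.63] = 9.3*l + 0.64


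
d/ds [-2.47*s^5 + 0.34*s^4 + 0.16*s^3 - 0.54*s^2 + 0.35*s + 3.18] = -12.35*s^4 + 1.36*s^3 + 0.48*s^2 - 1.08*s + 0.35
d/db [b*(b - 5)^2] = (b - 5)*(3*b - 5)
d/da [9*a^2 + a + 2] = 18*a + 1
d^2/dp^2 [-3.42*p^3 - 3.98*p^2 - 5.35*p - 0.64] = -20.52*p - 7.96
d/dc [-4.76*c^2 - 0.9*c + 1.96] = -9.52*c - 0.9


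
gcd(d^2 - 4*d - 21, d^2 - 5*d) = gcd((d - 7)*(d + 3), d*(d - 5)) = 1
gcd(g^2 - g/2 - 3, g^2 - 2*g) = g - 2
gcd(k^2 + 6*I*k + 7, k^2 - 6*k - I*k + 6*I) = k - I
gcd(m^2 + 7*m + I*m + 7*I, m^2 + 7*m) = m + 7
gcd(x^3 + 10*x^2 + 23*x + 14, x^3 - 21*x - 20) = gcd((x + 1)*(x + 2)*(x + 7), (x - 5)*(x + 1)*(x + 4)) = x + 1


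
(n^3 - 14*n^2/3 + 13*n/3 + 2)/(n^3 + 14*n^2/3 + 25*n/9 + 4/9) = 3*(n^2 - 5*n + 6)/(3*n^2 + 13*n + 4)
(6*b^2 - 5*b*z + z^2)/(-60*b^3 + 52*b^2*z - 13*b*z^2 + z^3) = (-3*b + z)/(30*b^2 - 11*b*z + z^2)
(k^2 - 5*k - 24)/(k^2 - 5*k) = (k^2 - 5*k - 24)/(k*(k - 5))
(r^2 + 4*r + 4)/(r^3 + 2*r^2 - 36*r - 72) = (r + 2)/(r^2 - 36)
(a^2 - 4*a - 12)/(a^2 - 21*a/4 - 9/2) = 4*(a + 2)/(4*a + 3)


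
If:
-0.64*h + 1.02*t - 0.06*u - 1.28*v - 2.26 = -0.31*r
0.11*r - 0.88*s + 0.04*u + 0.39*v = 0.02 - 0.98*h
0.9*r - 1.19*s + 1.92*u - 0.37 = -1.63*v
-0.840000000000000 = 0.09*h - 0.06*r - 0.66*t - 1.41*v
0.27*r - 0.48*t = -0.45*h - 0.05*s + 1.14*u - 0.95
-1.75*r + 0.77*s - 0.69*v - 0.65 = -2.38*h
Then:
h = 0.58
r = 0.82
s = 0.61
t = 1.96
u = 0.46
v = -0.32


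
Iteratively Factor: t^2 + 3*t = (t + 3)*(t)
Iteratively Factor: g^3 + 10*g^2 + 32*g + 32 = (g + 2)*(g^2 + 8*g + 16) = (g + 2)*(g + 4)*(g + 4)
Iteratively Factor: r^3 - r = (r - 1)*(r^2 + r) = (r - 1)*(r + 1)*(r)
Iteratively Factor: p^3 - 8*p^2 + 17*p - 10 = (p - 5)*(p^2 - 3*p + 2) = (p - 5)*(p - 1)*(p - 2)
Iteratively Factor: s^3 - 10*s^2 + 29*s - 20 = (s - 4)*(s^2 - 6*s + 5) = (s - 4)*(s - 1)*(s - 5)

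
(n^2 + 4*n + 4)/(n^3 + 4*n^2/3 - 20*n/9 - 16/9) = 9*(n + 2)/(9*n^2 - 6*n - 8)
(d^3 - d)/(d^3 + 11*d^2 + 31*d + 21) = d*(d - 1)/(d^2 + 10*d + 21)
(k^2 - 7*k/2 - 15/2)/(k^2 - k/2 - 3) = (k - 5)/(k - 2)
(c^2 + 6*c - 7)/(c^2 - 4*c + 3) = (c + 7)/(c - 3)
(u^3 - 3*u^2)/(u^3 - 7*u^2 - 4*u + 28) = u^2*(u - 3)/(u^3 - 7*u^2 - 4*u + 28)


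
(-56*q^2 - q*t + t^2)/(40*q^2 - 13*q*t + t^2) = (-7*q - t)/(5*q - t)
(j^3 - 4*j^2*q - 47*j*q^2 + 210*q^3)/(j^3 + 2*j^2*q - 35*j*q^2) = (j - 6*q)/j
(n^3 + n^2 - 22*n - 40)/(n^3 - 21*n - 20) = (n + 2)/(n + 1)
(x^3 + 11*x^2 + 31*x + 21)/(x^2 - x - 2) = (x^2 + 10*x + 21)/(x - 2)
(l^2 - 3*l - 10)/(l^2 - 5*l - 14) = (l - 5)/(l - 7)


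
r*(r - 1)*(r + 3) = r^3 + 2*r^2 - 3*r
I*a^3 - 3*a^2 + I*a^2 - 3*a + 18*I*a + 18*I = (a - 3*I)*(a + 6*I)*(I*a + I)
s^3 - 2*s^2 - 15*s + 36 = (s - 3)^2*(s + 4)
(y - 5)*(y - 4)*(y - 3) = y^3 - 12*y^2 + 47*y - 60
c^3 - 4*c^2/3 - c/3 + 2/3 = (c - 1)^2*(c + 2/3)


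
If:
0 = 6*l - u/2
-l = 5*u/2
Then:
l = 0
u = 0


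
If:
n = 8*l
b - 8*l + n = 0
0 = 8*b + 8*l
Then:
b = 0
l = 0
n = 0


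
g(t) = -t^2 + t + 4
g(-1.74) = -0.77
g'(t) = 1 - 2*t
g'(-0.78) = 2.56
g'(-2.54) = 6.08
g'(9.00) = -17.00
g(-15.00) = -236.00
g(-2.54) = -4.99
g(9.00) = -68.00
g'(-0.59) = 2.18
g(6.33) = -29.74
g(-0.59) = 3.06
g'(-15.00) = 31.00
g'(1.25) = -1.50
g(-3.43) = -11.19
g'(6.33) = -11.66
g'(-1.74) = 4.48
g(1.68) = 2.86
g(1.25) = 3.69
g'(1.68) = -2.36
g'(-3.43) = 7.86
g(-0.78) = 2.61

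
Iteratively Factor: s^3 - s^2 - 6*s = (s - 3)*(s^2 + 2*s) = (s - 3)*(s + 2)*(s)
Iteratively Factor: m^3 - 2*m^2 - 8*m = (m + 2)*(m^2 - 4*m) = (m - 4)*(m + 2)*(m)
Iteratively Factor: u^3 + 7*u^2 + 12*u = (u + 3)*(u^2 + 4*u) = u*(u + 3)*(u + 4)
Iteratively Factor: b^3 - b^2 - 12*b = (b + 3)*(b^2 - 4*b) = b*(b + 3)*(b - 4)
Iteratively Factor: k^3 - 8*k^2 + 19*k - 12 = (k - 4)*(k^2 - 4*k + 3) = (k - 4)*(k - 1)*(k - 3)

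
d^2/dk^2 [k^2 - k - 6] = 2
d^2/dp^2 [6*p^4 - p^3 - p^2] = 72*p^2 - 6*p - 2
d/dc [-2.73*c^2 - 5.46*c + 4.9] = -5.46*c - 5.46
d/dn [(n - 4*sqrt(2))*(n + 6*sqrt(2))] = 2*n + 2*sqrt(2)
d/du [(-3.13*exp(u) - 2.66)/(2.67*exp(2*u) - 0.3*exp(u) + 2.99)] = (8.3571*exp(2*u) + 14.2044*exp(u) - 10.1567)*exp(u)/(7.1289*exp(4*u) - 1.602*exp(3*u) + 16.0566*exp(2*u) - 1.794*exp(u) + 8.9401)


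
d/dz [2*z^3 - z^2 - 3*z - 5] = 6*z^2 - 2*z - 3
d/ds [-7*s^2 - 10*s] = -14*s - 10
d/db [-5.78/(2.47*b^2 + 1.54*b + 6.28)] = (28.5532*b + 8.9012)/(2.47*b^2 + 1.54*b + 6.28)^2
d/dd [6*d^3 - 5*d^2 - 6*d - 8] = 18*d^2 - 10*d - 6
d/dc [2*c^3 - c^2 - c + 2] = 6*c^2 - 2*c - 1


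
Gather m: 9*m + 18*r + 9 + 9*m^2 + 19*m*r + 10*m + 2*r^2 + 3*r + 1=9*m^2 + m*(19*r + 19) + 2*r^2 + 21*r + 10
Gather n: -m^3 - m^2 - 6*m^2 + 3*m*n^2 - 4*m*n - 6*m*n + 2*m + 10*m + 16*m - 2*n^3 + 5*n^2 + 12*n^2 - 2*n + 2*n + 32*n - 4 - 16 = -m^3 - 7*m^2 + 28*m - 2*n^3 + n^2*(3*m + 17) + n*(32 - 10*m) - 20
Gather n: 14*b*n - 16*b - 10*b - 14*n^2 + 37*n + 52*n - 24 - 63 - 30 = -26*b - 14*n^2 + n*(14*b + 89) - 117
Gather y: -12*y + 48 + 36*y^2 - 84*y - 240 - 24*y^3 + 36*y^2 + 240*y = -24*y^3 + 72*y^2 + 144*y - 192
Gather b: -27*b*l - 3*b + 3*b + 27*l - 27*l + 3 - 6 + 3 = -27*b*l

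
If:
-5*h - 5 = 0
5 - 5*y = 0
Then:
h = -1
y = 1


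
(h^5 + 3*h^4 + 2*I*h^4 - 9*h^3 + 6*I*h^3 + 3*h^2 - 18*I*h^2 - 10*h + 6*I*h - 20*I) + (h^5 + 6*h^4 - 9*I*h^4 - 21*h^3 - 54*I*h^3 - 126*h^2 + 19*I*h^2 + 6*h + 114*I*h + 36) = 2*h^5 + 9*h^4 - 7*I*h^4 - 30*h^3 - 48*I*h^3 - 123*h^2 + I*h^2 - 4*h + 120*I*h + 36 - 20*I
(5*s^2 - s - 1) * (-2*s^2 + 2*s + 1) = -10*s^4 + 12*s^3 + 5*s^2 - 3*s - 1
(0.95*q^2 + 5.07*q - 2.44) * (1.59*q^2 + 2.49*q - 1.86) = 1.5105*q^4 + 10.4268*q^3 + 6.9777*q^2 - 15.5058*q + 4.5384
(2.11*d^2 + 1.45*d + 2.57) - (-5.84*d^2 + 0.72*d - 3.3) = 7.95*d^2 + 0.73*d + 5.87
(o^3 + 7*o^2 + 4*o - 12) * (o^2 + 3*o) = o^5 + 10*o^4 + 25*o^3 - 36*o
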